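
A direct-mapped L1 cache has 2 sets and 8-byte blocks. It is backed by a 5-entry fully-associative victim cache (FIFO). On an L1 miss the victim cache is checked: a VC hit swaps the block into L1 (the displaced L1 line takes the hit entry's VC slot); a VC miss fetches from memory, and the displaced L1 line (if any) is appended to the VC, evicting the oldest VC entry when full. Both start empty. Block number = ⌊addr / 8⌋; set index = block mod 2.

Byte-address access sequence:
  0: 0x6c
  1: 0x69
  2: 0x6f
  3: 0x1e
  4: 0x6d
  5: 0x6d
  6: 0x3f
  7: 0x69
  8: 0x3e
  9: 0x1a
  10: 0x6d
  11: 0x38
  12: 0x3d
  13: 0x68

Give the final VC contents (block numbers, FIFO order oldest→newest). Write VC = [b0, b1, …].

VC = [7, 3]

#0 0x6c→b13/s1 MISS; vc=[]
#1 0x69→b13/s1 L1-HIT; vc=[]
#2 0x6f→b13/s1 L1-HIT; vc=[]
#3 0x1e→b3/s1 MISS; vc=[13]
#4 0x6d→b13/s1 VC-HIT; vc=[3]
#5 0x6d→b13/s1 L1-HIT; vc=[3]
#6 0x3f→b7/s1 MISS; vc=[3,13]
#7 0x69→b13/s1 VC-HIT; vc=[3,7]
#8 0x3e→b7/s1 VC-HIT; vc=[3,13]
#9 0x1a→b3/s1 VC-HIT; vc=[7,13]
#10 0x6d→b13/s1 VC-HIT; vc=[7,3]
#11 0x38→b7/s1 VC-HIT; vc=[13,3]
#12 0x3d→b7/s1 L1-HIT; vc=[13,3]
#13 0x68→b13/s1 VC-HIT; vc=[7,3]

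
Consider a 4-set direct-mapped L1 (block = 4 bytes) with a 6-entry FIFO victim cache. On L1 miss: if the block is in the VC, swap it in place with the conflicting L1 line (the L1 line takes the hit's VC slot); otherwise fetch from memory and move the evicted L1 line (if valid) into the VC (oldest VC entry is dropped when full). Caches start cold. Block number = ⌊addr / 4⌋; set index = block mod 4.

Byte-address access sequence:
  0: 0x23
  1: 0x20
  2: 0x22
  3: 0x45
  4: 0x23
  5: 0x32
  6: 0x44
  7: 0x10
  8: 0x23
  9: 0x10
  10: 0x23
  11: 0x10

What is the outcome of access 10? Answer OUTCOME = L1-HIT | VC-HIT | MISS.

#0 0x23→b8/s0 MISS; vc=[]
#1 0x20→b8/s0 L1-HIT; vc=[]
#2 0x22→b8/s0 L1-HIT; vc=[]
#3 0x45→b17/s1 MISS; vc=[]
#4 0x23→b8/s0 L1-HIT; vc=[]
#5 0x32→b12/s0 MISS; vc=[8]
#6 0x44→b17/s1 L1-HIT; vc=[8]
#7 0x10→b4/s0 MISS; vc=[8,12]
#8 0x23→b8/s0 VC-HIT; vc=[4,12]
#9 0x10→b4/s0 VC-HIT; vc=[8,12]
#10 0x23→b8/s0 VC-HIT; vc=[4,12]
#11 0x10→b4/s0 VC-HIT; vc=[8,12]

OUTCOME = VC-HIT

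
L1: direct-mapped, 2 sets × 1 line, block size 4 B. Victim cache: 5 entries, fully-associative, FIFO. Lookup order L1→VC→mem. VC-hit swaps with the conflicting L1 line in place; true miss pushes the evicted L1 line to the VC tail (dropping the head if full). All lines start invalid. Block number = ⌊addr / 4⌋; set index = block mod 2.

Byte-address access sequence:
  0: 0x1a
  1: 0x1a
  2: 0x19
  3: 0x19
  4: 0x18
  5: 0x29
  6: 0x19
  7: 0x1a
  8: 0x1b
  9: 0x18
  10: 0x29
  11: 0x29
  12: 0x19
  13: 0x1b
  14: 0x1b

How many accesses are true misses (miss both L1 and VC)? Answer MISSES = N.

MISSES = 2

0: 0x1a (blk 6, set 0) → MISS  vc=[]
1: 0x1a (blk 6, set 0) → L1-HIT  vc=[]
2: 0x19 (blk 6, set 0) → L1-HIT  vc=[]
3: 0x19 (blk 6, set 0) → L1-HIT  vc=[]
4: 0x18 (blk 6, set 0) → L1-HIT  vc=[]
5: 0x29 (blk 10, set 0) → MISS  vc=[6]
6: 0x19 (blk 6, set 0) → VC-HIT  vc=[10]
7: 0x1a (blk 6, set 0) → L1-HIT  vc=[10]
8: 0x1b (blk 6, set 0) → L1-HIT  vc=[10]
9: 0x18 (blk 6, set 0) → L1-HIT  vc=[10]
10: 0x29 (blk 10, set 0) → VC-HIT  vc=[6]
11: 0x29 (blk 10, set 0) → L1-HIT  vc=[6]
12: 0x19 (blk 6, set 0) → VC-HIT  vc=[10]
13: 0x1b (blk 6, set 0) → L1-HIT  vc=[10]
14: 0x1b (blk 6, set 0) → L1-HIT  vc=[10]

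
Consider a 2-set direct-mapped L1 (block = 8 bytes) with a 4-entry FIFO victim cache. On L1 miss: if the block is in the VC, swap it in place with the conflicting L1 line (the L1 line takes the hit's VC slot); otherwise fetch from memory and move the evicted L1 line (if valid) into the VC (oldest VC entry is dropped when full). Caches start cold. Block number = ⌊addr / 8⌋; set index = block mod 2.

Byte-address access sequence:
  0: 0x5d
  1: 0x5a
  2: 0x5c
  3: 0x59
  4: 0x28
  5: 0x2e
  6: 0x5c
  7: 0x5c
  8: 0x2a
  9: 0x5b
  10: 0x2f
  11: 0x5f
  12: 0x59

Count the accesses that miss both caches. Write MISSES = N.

#0 0x5d→b11/s1 MISS; vc=[]
#1 0x5a→b11/s1 L1-HIT; vc=[]
#2 0x5c→b11/s1 L1-HIT; vc=[]
#3 0x59→b11/s1 L1-HIT; vc=[]
#4 0x28→b5/s1 MISS; vc=[11]
#5 0x2e→b5/s1 L1-HIT; vc=[11]
#6 0x5c→b11/s1 VC-HIT; vc=[5]
#7 0x5c→b11/s1 L1-HIT; vc=[5]
#8 0x2a→b5/s1 VC-HIT; vc=[11]
#9 0x5b→b11/s1 VC-HIT; vc=[5]
#10 0x2f→b5/s1 VC-HIT; vc=[11]
#11 0x5f→b11/s1 VC-HIT; vc=[5]
#12 0x59→b11/s1 L1-HIT; vc=[5]

MISSES = 2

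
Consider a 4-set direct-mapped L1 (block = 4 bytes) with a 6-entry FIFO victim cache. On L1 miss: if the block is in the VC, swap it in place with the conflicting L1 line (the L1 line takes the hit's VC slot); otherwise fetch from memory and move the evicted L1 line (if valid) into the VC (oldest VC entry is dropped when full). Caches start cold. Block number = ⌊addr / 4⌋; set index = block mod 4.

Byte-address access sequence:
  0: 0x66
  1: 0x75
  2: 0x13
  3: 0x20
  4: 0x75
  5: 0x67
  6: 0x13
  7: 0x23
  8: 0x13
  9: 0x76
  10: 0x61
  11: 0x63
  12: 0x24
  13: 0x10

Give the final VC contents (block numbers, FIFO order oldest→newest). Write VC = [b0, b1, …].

#0 0x66→b25/s1 MISS; vc=[]
#1 0x75→b29/s1 MISS; vc=[25]
#2 0x13→b4/s0 MISS; vc=[25]
#3 0x20→b8/s0 MISS; vc=[25,4]
#4 0x75→b29/s1 L1-HIT; vc=[25,4]
#5 0x67→b25/s1 VC-HIT; vc=[29,4]
#6 0x13→b4/s0 VC-HIT; vc=[29,8]
#7 0x23→b8/s0 VC-HIT; vc=[29,4]
#8 0x13→b4/s0 VC-HIT; vc=[29,8]
#9 0x76→b29/s1 VC-HIT; vc=[25,8]
#10 0x61→b24/s0 MISS; vc=[25,8,4]
#11 0x63→b24/s0 L1-HIT; vc=[25,8,4]
#12 0x24→b9/s1 MISS; vc=[25,8,4,29]
#13 0x10→b4/s0 VC-HIT; vc=[25,8,24,29]

VC = [25, 8, 24, 29]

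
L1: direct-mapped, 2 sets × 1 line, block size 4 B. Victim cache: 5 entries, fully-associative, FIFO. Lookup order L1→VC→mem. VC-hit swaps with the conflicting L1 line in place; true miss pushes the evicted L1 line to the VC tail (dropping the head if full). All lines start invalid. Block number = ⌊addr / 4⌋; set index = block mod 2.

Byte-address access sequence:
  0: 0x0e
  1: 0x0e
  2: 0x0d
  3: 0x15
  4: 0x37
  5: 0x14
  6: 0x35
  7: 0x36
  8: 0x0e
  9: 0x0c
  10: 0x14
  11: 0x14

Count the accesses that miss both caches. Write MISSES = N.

0: 0xe (blk 3, set 1) → MISS  vc=[]
1: 0xe (blk 3, set 1) → L1-HIT  vc=[]
2: 0xd (blk 3, set 1) → L1-HIT  vc=[]
3: 0x15 (blk 5, set 1) → MISS  vc=[3]
4: 0x37 (blk 13, set 1) → MISS  vc=[3, 5]
5: 0x14 (blk 5, set 1) → VC-HIT  vc=[3, 13]
6: 0x35 (blk 13, set 1) → VC-HIT  vc=[3, 5]
7: 0x36 (blk 13, set 1) → L1-HIT  vc=[3, 5]
8: 0xe (blk 3, set 1) → VC-HIT  vc=[13, 5]
9: 0xc (blk 3, set 1) → L1-HIT  vc=[13, 5]
10: 0x14 (blk 5, set 1) → VC-HIT  vc=[13, 3]
11: 0x14 (blk 5, set 1) → L1-HIT  vc=[13, 3]

MISSES = 3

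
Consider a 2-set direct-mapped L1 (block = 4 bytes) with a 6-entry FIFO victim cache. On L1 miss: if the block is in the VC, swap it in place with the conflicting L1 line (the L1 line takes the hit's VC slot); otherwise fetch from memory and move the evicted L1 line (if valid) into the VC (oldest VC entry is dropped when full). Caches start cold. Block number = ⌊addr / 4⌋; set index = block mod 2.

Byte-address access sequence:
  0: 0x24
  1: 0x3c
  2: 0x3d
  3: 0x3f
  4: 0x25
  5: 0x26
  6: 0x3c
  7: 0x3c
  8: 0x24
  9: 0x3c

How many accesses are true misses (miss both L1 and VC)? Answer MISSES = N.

  [0] addr=0x24 blk=9 s=1: MISS | VC []
  [1] addr=0x3c blk=15 s=1: MISS | VC [9]
  [2] addr=0x3d blk=15 s=1: L1-HIT | VC [9]
  [3] addr=0x3f blk=15 s=1: L1-HIT | VC [9]
  [4] addr=0x25 blk=9 s=1: VC-HIT | VC [15]
  [5] addr=0x26 blk=9 s=1: L1-HIT | VC [15]
  [6] addr=0x3c blk=15 s=1: VC-HIT | VC [9]
  [7] addr=0x3c blk=15 s=1: L1-HIT | VC [9]
  [8] addr=0x24 blk=9 s=1: VC-HIT | VC [15]
  [9] addr=0x3c blk=15 s=1: VC-HIT | VC [9]

MISSES = 2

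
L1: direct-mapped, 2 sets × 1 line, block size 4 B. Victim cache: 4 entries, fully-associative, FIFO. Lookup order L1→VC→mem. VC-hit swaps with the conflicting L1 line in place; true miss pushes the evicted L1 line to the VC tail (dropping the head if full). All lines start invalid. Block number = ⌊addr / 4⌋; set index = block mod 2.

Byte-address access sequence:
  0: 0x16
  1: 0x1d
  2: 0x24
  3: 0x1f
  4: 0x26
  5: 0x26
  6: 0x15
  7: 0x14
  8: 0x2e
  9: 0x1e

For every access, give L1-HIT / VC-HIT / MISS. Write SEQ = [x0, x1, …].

#0 0x16→b5/s1 MISS; vc=[]
#1 0x1d→b7/s1 MISS; vc=[5]
#2 0x24→b9/s1 MISS; vc=[5,7]
#3 0x1f→b7/s1 VC-HIT; vc=[5,9]
#4 0x26→b9/s1 VC-HIT; vc=[5,7]
#5 0x26→b9/s1 L1-HIT; vc=[5,7]
#6 0x15→b5/s1 VC-HIT; vc=[9,7]
#7 0x14→b5/s1 L1-HIT; vc=[9,7]
#8 0x2e→b11/s1 MISS; vc=[9,7,5]
#9 0x1e→b7/s1 VC-HIT; vc=[9,11,5]

SEQ = [MISS, MISS, MISS, VC-HIT, VC-HIT, L1-HIT, VC-HIT, L1-HIT, MISS, VC-HIT]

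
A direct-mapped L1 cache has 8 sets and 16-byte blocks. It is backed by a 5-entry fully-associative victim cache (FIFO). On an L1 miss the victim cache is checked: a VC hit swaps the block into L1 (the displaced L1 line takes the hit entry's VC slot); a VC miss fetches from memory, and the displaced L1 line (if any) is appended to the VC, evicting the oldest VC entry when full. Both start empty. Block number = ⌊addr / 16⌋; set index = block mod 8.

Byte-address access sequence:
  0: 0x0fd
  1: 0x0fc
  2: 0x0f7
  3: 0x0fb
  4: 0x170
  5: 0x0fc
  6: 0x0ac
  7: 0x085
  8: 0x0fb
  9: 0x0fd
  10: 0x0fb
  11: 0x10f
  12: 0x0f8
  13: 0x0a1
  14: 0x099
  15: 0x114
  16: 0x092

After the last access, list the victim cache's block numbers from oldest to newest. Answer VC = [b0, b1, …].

  [0] addr=0xfd blk=15 s=7: MISS | VC []
  [1] addr=0xfc blk=15 s=7: L1-HIT | VC []
  [2] addr=0xf7 blk=15 s=7: L1-HIT | VC []
  [3] addr=0xfb blk=15 s=7: L1-HIT | VC []
  [4] addr=0x170 blk=23 s=7: MISS | VC [15]
  [5] addr=0xfc blk=15 s=7: VC-HIT | VC [23]
  [6] addr=0xac blk=10 s=2: MISS | VC [23]
  [7] addr=0x85 blk=8 s=0: MISS | VC [23]
  [8] addr=0xfb blk=15 s=7: L1-HIT | VC [23]
  [9] addr=0xfd blk=15 s=7: L1-HIT | VC [23]
  [10] addr=0xfb blk=15 s=7: L1-HIT | VC [23]
  [11] addr=0x10f blk=16 s=0: MISS | VC [23, 8]
  [12] addr=0xf8 blk=15 s=7: L1-HIT | VC [23, 8]
  [13] addr=0xa1 blk=10 s=2: L1-HIT | VC [23, 8]
  [14] addr=0x99 blk=9 s=1: MISS | VC [23, 8]
  [15] addr=0x114 blk=17 s=1: MISS | VC [23, 8, 9]
  [16] addr=0x92 blk=9 s=1: VC-HIT | VC [23, 8, 17]

VC = [23, 8, 17]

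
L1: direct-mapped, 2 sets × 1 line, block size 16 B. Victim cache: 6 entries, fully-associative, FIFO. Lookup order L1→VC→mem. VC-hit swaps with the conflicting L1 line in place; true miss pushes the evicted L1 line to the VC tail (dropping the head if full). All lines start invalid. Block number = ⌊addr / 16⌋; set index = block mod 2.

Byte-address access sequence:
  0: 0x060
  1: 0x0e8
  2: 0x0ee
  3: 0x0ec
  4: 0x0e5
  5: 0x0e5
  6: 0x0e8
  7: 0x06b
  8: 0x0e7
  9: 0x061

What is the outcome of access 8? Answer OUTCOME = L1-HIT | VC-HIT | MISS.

OUTCOME = VC-HIT

#0 0x60→b6/s0 MISS; vc=[]
#1 0xe8→b14/s0 MISS; vc=[6]
#2 0xee→b14/s0 L1-HIT; vc=[6]
#3 0xec→b14/s0 L1-HIT; vc=[6]
#4 0xe5→b14/s0 L1-HIT; vc=[6]
#5 0xe5→b14/s0 L1-HIT; vc=[6]
#6 0xe8→b14/s0 L1-HIT; vc=[6]
#7 0x6b→b6/s0 VC-HIT; vc=[14]
#8 0xe7→b14/s0 VC-HIT; vc=[6]
#9 0x61→b6/s0 VC-HIT; vc=[14]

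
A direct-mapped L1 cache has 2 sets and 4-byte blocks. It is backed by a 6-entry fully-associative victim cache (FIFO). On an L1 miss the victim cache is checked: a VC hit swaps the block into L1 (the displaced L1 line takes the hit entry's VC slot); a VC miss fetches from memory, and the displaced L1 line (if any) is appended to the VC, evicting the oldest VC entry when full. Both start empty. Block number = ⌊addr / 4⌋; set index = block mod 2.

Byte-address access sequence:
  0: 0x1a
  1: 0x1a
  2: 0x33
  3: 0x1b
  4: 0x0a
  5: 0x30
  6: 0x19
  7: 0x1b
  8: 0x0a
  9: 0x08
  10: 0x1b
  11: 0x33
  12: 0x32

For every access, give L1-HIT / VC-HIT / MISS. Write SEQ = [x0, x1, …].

  [0] addr=0x1a blk=6 s=0: MISS | VC []
  [1] addr=0x1a blk=6 s=0: L1-HIT | VC []
  [2] addr=0x33 blk=12 s=0: MISS | VC [6]
  [3] addr=0x1b blk=6 s=0: VC-HIT | VC [12]
  [4] addr=0xa blk=2 s=0: MISS | VC [12, 6]
  [5] addr=0x30 blk=12 s=0: VC-HIT | VC [2, 6]
  [6] addr=0x19 blk=6 s=0: VC-HIT | VC [2, 12]
  [7] addr=0x1b blk=6 s=0: L1-HIT | VC [2, 12]
  [8] addr=0xa blk=2 s=0: VC-HIT | VC [6, 12]
  [9] addr=0x8 blk=2 s=0: L1-HIT | VC [6, 12]
  [10] addr=0x1b blk=6 s=0: VC-HIT | VC [2, 12]
  [11] addr=0x33 blk=12 s=0: VC-HIT | VC [2, 6]
  [12] addr=0x32 blk=12 s=0: L1-HIT | VC [2, 6]

SEQ = [MISS, L1-HIT, MISS, VC-HIT, MISS, VC-HIT, VC-HIT, L1-HIT, VC-HIT, L1-HIT, VC-HIT, VC-HIT, L1-HIT]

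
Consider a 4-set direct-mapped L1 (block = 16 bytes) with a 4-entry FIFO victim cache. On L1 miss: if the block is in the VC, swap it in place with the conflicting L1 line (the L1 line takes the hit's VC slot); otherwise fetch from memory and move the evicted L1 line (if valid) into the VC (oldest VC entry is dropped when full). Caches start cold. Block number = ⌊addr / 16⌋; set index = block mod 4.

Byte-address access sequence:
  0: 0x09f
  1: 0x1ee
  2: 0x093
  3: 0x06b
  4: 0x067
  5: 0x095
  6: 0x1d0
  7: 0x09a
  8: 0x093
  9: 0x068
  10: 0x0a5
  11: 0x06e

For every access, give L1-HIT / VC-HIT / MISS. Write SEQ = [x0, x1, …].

SEQ = [MISS, MISS, L1-HIT, MISS, L1-HIT, L1-HIT, MISS, VC-HIT, L1-HIT, L1-HIT, MISS, VC-HIT]

#0 0x9f→b9/s1 MISS; vc=[]
#1 0x1ee→b30/s2 MISS; vc=[]
#2 0x93→b9/s1 L1-HIT; vc=[]
#3 0x6b→b6/s2 MISS; vc=[30]
#4 0x67→b6/s2 L1-HIT; vc=[30]
#5 0x95→b9/s1 L1-HIT; vc=[30]
#6 0x1d0→b29/s1 MISS; vc=[30,9]
#7 0x9a→b9/s1 VC-HIT; vc=[30,29]
#8 0x93→b9/s1 L1-HIT; vc=[30,29]
#9 0x68→b6/s2 L1-HIT; vc=[30,29]
#10 0xa5→b10/s2 MISS; vc=[30,29,6]
#11 0x6e→b6/s2 VC-HIT; vc=[30,29,10]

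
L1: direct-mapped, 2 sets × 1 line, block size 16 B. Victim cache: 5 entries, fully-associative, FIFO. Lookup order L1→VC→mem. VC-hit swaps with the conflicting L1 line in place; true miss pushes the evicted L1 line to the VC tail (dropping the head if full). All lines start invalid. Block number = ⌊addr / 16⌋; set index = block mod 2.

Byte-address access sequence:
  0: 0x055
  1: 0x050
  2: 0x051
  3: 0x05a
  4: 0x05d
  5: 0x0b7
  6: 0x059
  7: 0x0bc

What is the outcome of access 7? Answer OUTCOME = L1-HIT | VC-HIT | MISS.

#0 0x55→b5/s1 MISS; vc=[]
#1 0x50→b5/s1 L1-HIT; vc=[]
#2 0x51→b5/s1 L1-HIT; vc=[]
#3 0x5a→b5/s1 L1-HIT; vc=[]
#4 0x5d→b5/s1 L1-HIT; vc=[]
#5 0xb7→b11/s1 MISS; vc=[5]
#6 0x59→b5/s1 VC-HIT; vc=[11]
#7 0xbc→b11/s1 VC-HIT; vc=[5]

OUTCOME = VC-HIT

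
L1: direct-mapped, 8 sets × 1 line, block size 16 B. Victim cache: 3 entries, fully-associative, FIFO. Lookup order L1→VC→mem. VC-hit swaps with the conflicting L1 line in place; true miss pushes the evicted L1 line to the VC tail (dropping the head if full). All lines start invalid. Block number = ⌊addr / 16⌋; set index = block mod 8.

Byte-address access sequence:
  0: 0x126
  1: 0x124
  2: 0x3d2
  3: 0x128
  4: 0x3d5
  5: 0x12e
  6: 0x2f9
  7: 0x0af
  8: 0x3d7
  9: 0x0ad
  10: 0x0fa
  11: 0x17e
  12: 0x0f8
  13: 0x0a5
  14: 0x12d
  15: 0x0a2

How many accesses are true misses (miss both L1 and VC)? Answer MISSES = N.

MISSES = 6

  [0] addr=0x126 blk=18 s=2: MISS | VC []
  [1] addr=0x124 blk=18 s=2: L1-HIT | VC []
  [2] addr=0x3d2 blk=61 s=5: MISS | VC []
  [3] addr=0x128 blk=18 s=2: L1-HIT | VC []
  [4] addr=0x3d5 blk=61 s=5: L1-HIT | VC []
  [5] addr=0x12e blk=18 s=2: L1-HIT | VC []
  [6] addr=0x2f9 blk=47 s=7: MISS | VC []
  [7] addr=0xaf blk=10 s=2: MISS | VC [18]
  [8] addr=0x3d7 blk=61 s=5: L1-HIT | VC [18]
  [9] addr=0xad blk=10 s=2: L1-HIT | VC [18]
  [10] addr=0xfa blk=15 s=7: MISS | VC [18, 47]
  [11] addr=0x17e blk=23 s=7: MISS | VC [18, 47, 15]
  [12] addr=0xf8 blk=15 s=7: VC-HIT | VC [18, 47, 23]
  [13] addr=0xa5 blk=10 s=2: L1-HIT | VC [18, 47, 23]
  [14] addr=0x12d blk=18 s=2: VC-HIT | VC [10, 47, 23]
  [15] addr=0xa2 blk=10 s=2: VC-HIT | VC [18, 47, 23]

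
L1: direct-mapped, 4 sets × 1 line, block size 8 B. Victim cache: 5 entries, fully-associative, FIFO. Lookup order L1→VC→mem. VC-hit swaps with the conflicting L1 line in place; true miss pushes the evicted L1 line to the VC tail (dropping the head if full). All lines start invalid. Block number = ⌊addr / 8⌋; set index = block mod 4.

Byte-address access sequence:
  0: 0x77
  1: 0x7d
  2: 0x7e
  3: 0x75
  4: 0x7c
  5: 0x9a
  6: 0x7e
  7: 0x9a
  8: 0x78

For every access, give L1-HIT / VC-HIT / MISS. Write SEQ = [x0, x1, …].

SEQ = [MISS, MISS, L1-HIT, L1-HIT, L1-HIT, MISS, VC-HIT, VC-HIT, VC-HIT]

#0 0x77→b14/s2 MISS; vc=[]
#1 0x7d→b15/s3 MISS; vc=[]
#2 0x7e→b15/s3 L1-HIT; vc=[]
#3 0x75→b14/s2 L1-HIT; vc=[]
#4 0x7c→b15/s3 L1-HIT; vc=[]
#5 0x9a→b19/s3 MISS; vc=[15]
#6 0x7e→b15/s3 VC-HIT; vc=[19]
#7 0x9a→b19/s3 VC-HIT; vc=[15]
#8 0x78→b15/s3 VC-HIT; vc=[19]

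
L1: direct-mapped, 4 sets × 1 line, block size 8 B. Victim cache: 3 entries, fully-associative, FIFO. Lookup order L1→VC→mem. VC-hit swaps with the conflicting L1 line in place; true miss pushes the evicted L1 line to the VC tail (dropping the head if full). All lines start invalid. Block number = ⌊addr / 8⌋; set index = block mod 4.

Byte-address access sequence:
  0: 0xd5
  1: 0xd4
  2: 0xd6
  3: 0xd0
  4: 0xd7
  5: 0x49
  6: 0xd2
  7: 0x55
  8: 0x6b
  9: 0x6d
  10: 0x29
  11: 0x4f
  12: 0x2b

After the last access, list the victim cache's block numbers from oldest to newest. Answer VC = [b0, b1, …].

VC = [26, 9, 13]

0: 0xd5 (blk 26, set 2) → MISS  vc=[]
1: 0xd4 (blk 26, set 2) → L1-HIT  vc=[]
2: 0xd6 (blk 26, set 2) → L1-HIT  vc=[]
3: 0xd0 (blk 26, set 2) → L1-HIT  vc=[]
4: 0xd7 (blk 26, set 2) → L1-HIT  vc=[]
5: 0x49 (blk 9, set 1) → MISS  vc=[]
6: 0xd2 (blk 26, set 2) → L1-HIT  vc=[]
7: 0x55 (blk 10, set 2) → MISS  vc=[26]
8: 0x6b (blk 13, set 1) → MISS  vc=[26, 9]
9: 0x6d (blk 13, set 1) → L1-HIT  vc=[26, 9]
10: 0x29 (blk 5, set 1) → MISS  vc=[26, 9, 13]
11: 0x4f (blk 9, set 1) → VC-HIT  vc=[26, 5, 13]
12: 0x2b (blk 5, set 1) → VC-HIT  vc=[26, 9, 13]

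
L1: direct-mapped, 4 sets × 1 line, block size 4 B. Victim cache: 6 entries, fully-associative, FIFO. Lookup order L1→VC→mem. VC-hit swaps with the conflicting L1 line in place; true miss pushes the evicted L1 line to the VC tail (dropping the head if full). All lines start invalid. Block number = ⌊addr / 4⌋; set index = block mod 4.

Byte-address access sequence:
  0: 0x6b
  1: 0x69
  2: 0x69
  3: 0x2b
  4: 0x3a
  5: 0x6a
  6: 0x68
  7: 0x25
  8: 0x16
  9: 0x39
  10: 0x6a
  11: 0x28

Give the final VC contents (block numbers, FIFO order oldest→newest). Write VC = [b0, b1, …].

VC = [14, 26, 9]

#0 0x6b→b26/s2 MISS; vc=[]
#1 0x69→b26/s2 L1-HIT; vc=[]
#2 0x69→b26/s2 L1-HIT; vc=[]
#3 0x2b→b10/s2 MISS; vc=[26]
#4 0x3a→b14/s2 MISS; vc=[26,10]
#5 0x6a→b26/s2 VC-HIT; vc=[14,10]
#6 0x68→b26/s2 L1-HIT; vc=[14,10]
#7 0x25→b9/s1 MISS; vc=[14,10]
#8 0x16→b5/s1 MISS; vc=[14,10,9]
#9 0x39→b14/s2 VC-HIT; vc=[26,10,9]
#10 0x6a→b26/s2 VC-HIT; vc=[14,10,9]
#11 0x28→b10/s2 VC-HIT; vc=[14,26,9]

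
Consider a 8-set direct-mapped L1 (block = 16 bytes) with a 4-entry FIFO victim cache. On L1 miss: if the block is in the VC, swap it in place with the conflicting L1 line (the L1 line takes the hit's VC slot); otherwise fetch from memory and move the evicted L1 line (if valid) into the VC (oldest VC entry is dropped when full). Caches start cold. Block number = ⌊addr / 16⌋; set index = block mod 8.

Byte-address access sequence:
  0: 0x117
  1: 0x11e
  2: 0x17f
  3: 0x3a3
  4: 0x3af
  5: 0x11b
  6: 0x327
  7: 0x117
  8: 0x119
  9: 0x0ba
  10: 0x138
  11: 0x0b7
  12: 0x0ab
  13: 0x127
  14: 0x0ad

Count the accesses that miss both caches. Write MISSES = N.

0: 0x117 (blk 17, set 1) → MISS  vc=[]
1: 0x11e (blk 17, set 1) → L1-HIT  vc=[]
2: 0x17f (blk 23, set 7) → MISS  vc=[]
3: 0x3a3 (blk 58, set 2) → MISS  vc=[]
4: 0x3af (blk 58, set 2) → L1-HIT  vc=[]
5: 0x11b (blk 17, set 1) → L1-HIT  vc=[]
6: 0x327 (blk 50, set 2) → MISS  vc=[58]
7: 0x117 (blk 17, set 1) → L1-HIT  vc=[58]
8: 0x119 (blk 17, set 1) → L1-HIT  vc=[58]
9: 0xba (blk 11, set 3) → MISS  vc=[58]
10: 0x138 (blk 19, set 3) → MISS  vc=[58, 11]
11: 0xb7 (blk 11, set 3) → VC-HIT  vc=[58, 19]
12: 0xab (blk 10, set 2) → MISS  vc=[58, 19, 50]
13: 0x127 (blk 18, set 2) → MISS  vc=[58, 19, 50, 10]
14: 0xad (blk 10, set 2) → VC-HIT  vc=[58, 19, 50, 18]

MISSES = 8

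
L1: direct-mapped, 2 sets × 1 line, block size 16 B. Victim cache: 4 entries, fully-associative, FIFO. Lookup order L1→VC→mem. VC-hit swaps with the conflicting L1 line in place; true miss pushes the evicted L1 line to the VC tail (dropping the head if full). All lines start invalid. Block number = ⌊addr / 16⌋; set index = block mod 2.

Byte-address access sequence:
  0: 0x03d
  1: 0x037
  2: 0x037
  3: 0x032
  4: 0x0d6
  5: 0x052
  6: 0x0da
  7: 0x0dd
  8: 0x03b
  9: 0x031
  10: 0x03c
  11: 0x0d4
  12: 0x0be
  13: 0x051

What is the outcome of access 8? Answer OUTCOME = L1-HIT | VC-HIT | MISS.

0: 0x3d (blk 3, set 1) → MISS  vc=[]
1: 0x37 (blk 3, set 1) → L1-HIT  vc=[]
2: 0x37 (blk 3, set 1) → L1-HIT  vc=[]
3: 0x32 (blk 3, set 1) → L1-HIT  vc=[]
4: 0xd6 (blk 13, set 1) → MISS  vc=[3]
5: 0x52 (blk 5, set 1) → MISS  vc=[3, 13]
6: 0xda (blk 13, set 1) → VC-HIT  vc=[3, 5]
7: 0xdd (blk 13, set 1) → L1-HIT  vc=[3, 5]
8: 0x3b (blk 3, set 1) → VC-HIT  vc=[13, 5]
9: 0x31 (blk 3, set 1) → L1-HIT  vc=[13, 5]
10: 0x3c (blk 3, set 1) → L1-HIT  vc=[13, 5]
11: 0xd4 (blk 13, set 1) → VC-HIT  vc=[3, 5]
12: 0xbe (blk 11, set 1) → MISS  vc=[3, 5, 13]
13: 0x51 (blk 5, set 1) → VC-HIT  vc=[3, 11, 13]

OUTCOME = VC-HIT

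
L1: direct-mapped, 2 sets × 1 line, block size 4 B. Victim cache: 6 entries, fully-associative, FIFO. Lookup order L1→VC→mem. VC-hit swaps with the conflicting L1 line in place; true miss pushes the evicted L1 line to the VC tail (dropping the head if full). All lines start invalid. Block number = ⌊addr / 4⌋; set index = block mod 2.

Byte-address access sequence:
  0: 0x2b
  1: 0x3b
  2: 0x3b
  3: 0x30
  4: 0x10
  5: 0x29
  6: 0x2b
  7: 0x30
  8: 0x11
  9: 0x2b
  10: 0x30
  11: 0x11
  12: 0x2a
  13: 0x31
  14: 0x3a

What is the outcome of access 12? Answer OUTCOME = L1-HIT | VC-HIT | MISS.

OUTCOME = VC-HIT

#0 0x2b→b10/s0 MISS; vc=[]
#1 0x3b→b14/s0 MISS; vc=[10]
#2 0x3b→b14/s0 L1-HIT; vc=[10]
#3 0x30→b12/s0 MISS; vc=[10,14]
#4 0x10→b4/s0 MISS; vc=[10,14,12]
#5 0x29→b10/s0 VC-HIT; vc=[4,14,12]
#6 0x2b→b10/s0 L1-HIT; vc=[4,14,12]
#7 0x30→b12/s0 VC-HIT; vc=[4,14,10]
#8 0x11→b4/s0 VC-HIT; vc=[12,14,10]
#9 0x2b→b10/s0 VC-HIT; vc=[12,14,4]
#10 0x30→b12/s0 VC-HIT; vc=[10,14,4]
#11 0x11→b4/s0 VC-HIT; vc=[10,14,12]
#12 0x2a→b10/s0 VC-HIT; vc=[4,14,12]
#13 0x31→b12/s0 VC-HIT; vc=[4,14,10]
#14 0x3a→b14/s0 VC-HIT; vc=[4,12,10]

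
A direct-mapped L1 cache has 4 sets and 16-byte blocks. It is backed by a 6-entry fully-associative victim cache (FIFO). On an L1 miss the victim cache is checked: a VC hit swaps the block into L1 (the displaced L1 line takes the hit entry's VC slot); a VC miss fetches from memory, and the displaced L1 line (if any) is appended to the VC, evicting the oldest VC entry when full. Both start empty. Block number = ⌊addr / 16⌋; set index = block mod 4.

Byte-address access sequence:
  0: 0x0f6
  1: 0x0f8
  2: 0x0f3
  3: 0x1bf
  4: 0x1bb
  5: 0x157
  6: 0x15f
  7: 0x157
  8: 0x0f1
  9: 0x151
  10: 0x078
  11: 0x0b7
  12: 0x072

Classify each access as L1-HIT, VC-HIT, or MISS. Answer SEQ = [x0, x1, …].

0: 0xf6 (blk 15, set 3) → MISS  vc=[]
1: 0xf8 (blk 15, set 3) → L1-HIT  vc=[]
2: 0xf3 (blk 15, set 3) → L1-HIT  vc=[]
3: 0x1bf (blk 27, set 3) → MISS  vc=[15]
4: 0x1bb (blk 27, set 3) → L1-HIT  vc=[15]
5: 0x157 (blk 21, set 1) → MISS  vc=[15]
6: 0x15f (blk 21, set 1) → L1-HIT  vc=[15]
7: 0x157 (blk 21, set 1) → L1-HIT  vc=[15]
8: 0xf1 (blk 15, set 3) → VC-HIT  vc=[27]
9: 0x151 (blk 21, set 1) → L1-HIT  vc=[27]
10: 0x78 (blk 7, set 3) → MISS  vc=[27, 15]
11: 0xb7 (blk 11, set 3) → MISS  vc=[27, 15, 7]
12: 0x72 (blk 7, set 3) → VC-HIT  vc=[27, 15, 11]

SEQ = [MISS, L1-HIT, L1-HIT, MISS, L1-HIT, MISS, L1-HIT, L1-HIT, VC-HIT, L1-HIT, MISS, MISS, VC-HIT]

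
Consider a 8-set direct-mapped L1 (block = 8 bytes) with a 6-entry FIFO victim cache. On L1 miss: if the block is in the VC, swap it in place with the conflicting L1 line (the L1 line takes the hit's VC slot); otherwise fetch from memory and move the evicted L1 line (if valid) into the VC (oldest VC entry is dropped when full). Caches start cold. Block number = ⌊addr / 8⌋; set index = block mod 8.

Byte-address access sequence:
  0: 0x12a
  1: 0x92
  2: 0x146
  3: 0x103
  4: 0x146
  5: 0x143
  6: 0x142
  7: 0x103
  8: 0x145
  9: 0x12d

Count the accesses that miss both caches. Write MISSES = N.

#0 0x12a→b37/s5 MISS; vc=[]
#1 0x92→b18/s2 MISS; vc=[]
#2 0x146→b40/s0 MISS; vc=[]
#3 0x103→b32/s0 MISS; vc=[40]
#4 0x146→b40/s0 VC-HIT; vc=[32]
#5 0x143→b40/s0 L1-HIT; vc=[32]
#6 0x142→b40/s0 L1-HIT; vc=[32]
#7 0x103→b32/s0 VC-HIT; vc=[40]
#8 0x145→b40/s0 VC-HIT; vc=[32]
#9 0x12d→b37/s5 L1-HIT; vc=[32]

MISSES = 4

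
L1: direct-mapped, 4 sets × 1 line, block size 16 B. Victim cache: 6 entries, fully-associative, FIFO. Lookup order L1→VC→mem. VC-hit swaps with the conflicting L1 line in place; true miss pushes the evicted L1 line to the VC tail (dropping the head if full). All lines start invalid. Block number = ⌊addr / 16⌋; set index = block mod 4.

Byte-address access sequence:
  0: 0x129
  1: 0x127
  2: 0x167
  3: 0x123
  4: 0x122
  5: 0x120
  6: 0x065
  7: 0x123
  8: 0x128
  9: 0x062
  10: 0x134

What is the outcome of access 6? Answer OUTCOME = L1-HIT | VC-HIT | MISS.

  [0] addr=0x129 blk=18 s=2: MISS | VC []
  [1] addr=0x127 blk=18 s=2: L1-HIT | VC []
  [2] addr=0x167 blk=22 s=2: MISS | VC [18]
  [3] addr=0x123 blk=18 s=2: VC-HIT | VC [22]
  [4] addr=0x122 blk=18 s=2: L1-HIT | VC [22]
  [5] addr=0x120 blk=18 s=2: L1-HIT | VC [22]
  [6] addr=0x65 blk=6 s=2: MISS | VC [22, 18]
  [7] addr=0x123 blk=18 s=2: VC-HIT | VC [22, 6]
  [8] addr=0x128 blk=18 s=2: L1-HIT | VC [22, 6]
  [9] addr=0x62 blk=6 s=2: VC-HIT | VC [22, 18]
  [10] addr=0x134 blk=19 s=3: MISS | VC [22, 18]

OUTCOME = MISS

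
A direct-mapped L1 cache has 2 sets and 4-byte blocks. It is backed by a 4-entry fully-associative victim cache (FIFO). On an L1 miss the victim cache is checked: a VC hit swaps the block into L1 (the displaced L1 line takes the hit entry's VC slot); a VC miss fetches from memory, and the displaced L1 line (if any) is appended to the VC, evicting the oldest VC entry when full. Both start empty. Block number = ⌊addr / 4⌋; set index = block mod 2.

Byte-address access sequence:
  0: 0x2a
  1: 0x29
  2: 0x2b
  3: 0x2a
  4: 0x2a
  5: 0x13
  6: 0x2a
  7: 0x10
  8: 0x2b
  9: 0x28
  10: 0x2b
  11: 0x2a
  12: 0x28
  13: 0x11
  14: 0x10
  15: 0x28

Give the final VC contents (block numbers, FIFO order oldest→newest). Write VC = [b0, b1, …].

VC = [4]

#0 0x2a→b10/s0 MISS; vc=[]
#1 0x29→b10/s0 L1-HIT; vc=[]
#2 0x2b→b10/s0 L1-HIT; vc=[]
#3 0x2a→b10/s0 L1-HIT; vc=[]
#4 0x2a→b10/s0 L1-HIT; vc=[]
#5 0x13→b4/s0 MISS; vc=[10]
#6 0x2a→b10/s0 VC-HIT; vc=[4]
#7 0x10→b4/s0 VC-HIT; vc=[10]
#8 0x2b→b10/s0 VC-HIT; vc=[4]
#9 0x28→b10/s0 L1-HIT; vc=[4]
#10 0x2b→b10/s0 L1-HIT; vc=[4]
#11 0x2a→b10/s0 L1-HIT; vc=[4]
#12 0x28→b10/s0 L1-HIT; vc=[4]
#13 0x11→b4/s0 VC-HIT; vc=[10]
#14 0x10→b4/s0 L1-HIT; vc=[10]
#15 0x28→b10/s0 VC-HIT; vc=[4]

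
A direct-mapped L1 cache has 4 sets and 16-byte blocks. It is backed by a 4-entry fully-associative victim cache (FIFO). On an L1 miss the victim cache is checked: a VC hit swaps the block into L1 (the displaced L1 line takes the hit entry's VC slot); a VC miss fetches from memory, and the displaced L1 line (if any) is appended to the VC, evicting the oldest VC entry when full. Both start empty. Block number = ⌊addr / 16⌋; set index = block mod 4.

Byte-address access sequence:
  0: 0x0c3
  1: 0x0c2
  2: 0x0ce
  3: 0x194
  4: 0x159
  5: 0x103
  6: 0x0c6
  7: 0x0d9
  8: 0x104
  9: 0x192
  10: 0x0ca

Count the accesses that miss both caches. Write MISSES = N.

0: 0xc3 (blk 12, set 0) → MISS  vc=[]
1: 0xc2 (blk 12, set 0) → L1-HIT  vc=[]
2: 0xce (blk 12, set 0) → L1-HIT  vc=[]
3: 0x194 (blk 25, set 1) → MISS  vc=[]
4: 0x159 (blk 21, set 1) → MISS  vc=[25]
5: 0x103 (blk 16, set 0) → MISS  vc=[25, 12]
6: 0xc6 (blk 12, set 0) → VC-HIT  vc=[25, 16]
7: 0xd9 (blk 13, set 1) → MISS  vc=[25, 16, 21]
8: 0x104 (blk 16, set 0) → VC-HIT  vc=[25, 12, 21]
9: 0x192 (blk 25, set 1) → VC-HIT  vc=[13, 12, 21]
10: 0xca (blk 12, set 0) → VC-HIT  vc=[13, 16, 21]

MISSES = 5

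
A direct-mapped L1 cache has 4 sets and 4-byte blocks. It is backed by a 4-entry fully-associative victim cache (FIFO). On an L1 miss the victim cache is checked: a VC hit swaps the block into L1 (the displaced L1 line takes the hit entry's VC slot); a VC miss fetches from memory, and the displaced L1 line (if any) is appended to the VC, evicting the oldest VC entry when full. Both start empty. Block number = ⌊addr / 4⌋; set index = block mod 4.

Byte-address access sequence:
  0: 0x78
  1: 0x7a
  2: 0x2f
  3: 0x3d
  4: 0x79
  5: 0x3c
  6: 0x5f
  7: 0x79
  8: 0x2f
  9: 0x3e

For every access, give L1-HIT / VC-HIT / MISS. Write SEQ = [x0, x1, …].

SEQ = [MISS, L1-HIT, MISS, MISS, L1-HIT, L1-HIT, MISS, L1-HIT, VC-HIT, VC-HIT]

0: 0x78 (blk 30, set 2) → MISS  vc=[]
1: 0x7a (blk 30, set 2) → L1-HIT  vc=[]
2: 0x2f (blk 11, set 3) → MISS  vc=[]
3: 0x3d (blk 15, set 3) → MISS  vc=[11]
4: 0x79 (blk 30, set 2) → L1-HIT  vc=[11]
5: 0x3c (blk 15, set 3) → L1-HIT  vc=[11]
6: 0x5f (blk 23, set 3) → MISS  vc=[11, 15]
7: 0x79 (blk 30, set 2) → L1-HIT  vc=[11, 15]
8: 0x2f (blk 11, set 3) → VC-HIT  vc=[23, 15]
9: 0x3e (blk 15, set 3) → VC-HIT  vc=[23, 11]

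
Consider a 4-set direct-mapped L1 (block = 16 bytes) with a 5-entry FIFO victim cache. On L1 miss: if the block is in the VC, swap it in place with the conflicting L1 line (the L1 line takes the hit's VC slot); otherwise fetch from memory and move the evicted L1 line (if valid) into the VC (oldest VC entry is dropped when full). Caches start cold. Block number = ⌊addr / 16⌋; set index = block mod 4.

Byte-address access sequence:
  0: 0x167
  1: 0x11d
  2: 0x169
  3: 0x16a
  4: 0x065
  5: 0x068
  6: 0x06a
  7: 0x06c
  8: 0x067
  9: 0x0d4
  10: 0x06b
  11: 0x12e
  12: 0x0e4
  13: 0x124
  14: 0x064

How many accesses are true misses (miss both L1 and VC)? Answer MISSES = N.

MISSES = 6

  [0] addr=0x167 blk=22 s=2: MISS | VC []
  [1] addr=0x11d blk=17 s=1: MISS | VC []
  [2] addr=0x169 blk=22 s=2: L1-HIT | VC []
  [3] addr=0x16a blk=22 s=2: L1-HIT | VC []
  [4] addr=0x65 blk=6 s=2: MISS | VC [22]
  [5] addr=0x68 blk=6 s=2: L1-HIT | VC [22]
  [6] addr=0x6a blk=6 s=2: L1-HIT | VC [22]
  [7] addr=0x6c blk=6 s=2: L1-HIT | VC [22]
  [8] addr=0x67 blk=6 s=2: L1-HIT | VC [22]
  [9] addr=0xd4 blk=13 s=1: MISS | VC [22, 17]
  [10] addr=0x6b blk=6 s=2: L1-HIT | VC [22, 17]
  [11] addr=0x12e blk=18 s=2: MISS | VC [22, 17, 6]
  [12] addr=0xe4 blk=14 s=2: MISS | VC [22, 17, 6, 18]
  [13] addr=0x124 blk=18 s=2: VC-HIT | VC [22, 17, 6, 14]
  [14] addr=0x64 blk=6 s=2: VC-HIT | VC [22, 17, 18, 14]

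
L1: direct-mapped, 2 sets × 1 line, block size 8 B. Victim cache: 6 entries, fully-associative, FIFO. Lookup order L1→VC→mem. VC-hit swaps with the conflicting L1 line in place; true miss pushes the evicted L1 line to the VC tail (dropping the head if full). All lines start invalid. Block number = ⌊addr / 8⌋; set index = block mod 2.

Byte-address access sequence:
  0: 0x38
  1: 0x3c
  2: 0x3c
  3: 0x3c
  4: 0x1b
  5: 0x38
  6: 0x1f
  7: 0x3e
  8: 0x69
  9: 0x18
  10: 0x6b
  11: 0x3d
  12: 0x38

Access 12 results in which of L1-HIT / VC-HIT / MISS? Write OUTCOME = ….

  [0] addr=0x38 blk=7 s=1: MISS | VC []
  [1] addr=0x3c blk=7 s=1: L1-HIT | VC []
  [2] addr=0x3c blk=7 s=1: L1-HIT | VC []
  [3] addr=0x3c blk=7 s=1: L1-HIT | VC []
  [4] addr=0x1b blk=3 s=1: MISS | VC [7]
  [5] addr=0x38 blk=7 s=1: VC-HIT | VC [3]
  [6] addr=0x1f blk=3 s=1: VC-HIT | VC [7]
  [7] addr=0x3e blk=7 s=1: VC-HIT | VC [3]
  [8] addr=0x69 blk=13 s=1: MISS | VC [3, 7]
  [9] addr=0x18 blk=3 s=1: VC-HIT | VC [13, 7]
  [10] addr=0x6b blk=13 s=1: VC-HIT | VC [3, 7]
  [11] addr=0x3d blk=7 s=1: VC-HIT | VC [3, 13]
  [12] addr=0x38 blk=7 s=1: L1-HIT | VC [3, 13]

OUTCOME = L1-HIT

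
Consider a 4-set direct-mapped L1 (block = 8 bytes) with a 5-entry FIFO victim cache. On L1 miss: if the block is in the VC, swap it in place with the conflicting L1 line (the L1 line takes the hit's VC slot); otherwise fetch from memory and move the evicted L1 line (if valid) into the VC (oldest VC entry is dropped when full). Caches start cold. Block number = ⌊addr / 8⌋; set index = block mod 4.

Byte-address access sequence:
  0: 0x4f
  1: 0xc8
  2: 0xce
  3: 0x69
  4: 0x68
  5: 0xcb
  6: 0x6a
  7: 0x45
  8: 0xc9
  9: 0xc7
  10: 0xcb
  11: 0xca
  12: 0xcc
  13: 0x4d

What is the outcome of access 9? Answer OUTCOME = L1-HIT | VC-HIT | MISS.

OUTCOME = MISS

#0 0x4f→b9/s1 MISS; vc=[]
#1 0xc8→b25/s1 MISS; vc=[9]
#2 0xce→b25/s1 L1-HIT; vc=[9]
#3 0x69→b13/s1 MISS; vc=[9,25]
#4 0x68→b13/s1 L1-HIT; vc=[9,25]
#5 0xcb→b25/s1 VC-HIT; vc=[9,13]
#6 0x6a→b13/s1 VC-HIT; vc=[9,25]
#7 0x45→b8/s0 MISS; vc=[9,25]
#8 0xc9→b25/s1 VC-HIT; vc=[9,13]
#9 0xc7→b24/s0 MISS; vc=[9,13,8]
#10 0xcb→b25/s1 L1-HIT; vc=[9,13,8]
#11 0xca→b25/s1 L1-HIT; vc=[9,13,8]
#12 0xcc→b25/s1 L1-HIT; vc=[9,13,8]
#13 0x4d→b9/s1 VC-HIT; vc=[25,13,8]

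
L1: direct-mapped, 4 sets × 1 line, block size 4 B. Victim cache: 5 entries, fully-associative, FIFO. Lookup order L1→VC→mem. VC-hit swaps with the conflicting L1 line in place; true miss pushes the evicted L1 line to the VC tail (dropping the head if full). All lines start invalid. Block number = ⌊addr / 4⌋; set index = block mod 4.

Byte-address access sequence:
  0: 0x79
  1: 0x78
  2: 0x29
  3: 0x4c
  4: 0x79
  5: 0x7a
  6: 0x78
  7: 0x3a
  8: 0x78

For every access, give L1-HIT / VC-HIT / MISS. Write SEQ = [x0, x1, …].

#0 0x79→b30/s2 MISS; vc=[]
#1 0x78→b30/s2 L1-HIT; vc=[]
#2 0x29→b10/s2 MISS; vc=[30]
#3 0x4c→b19/s3 MISS; vc=[30]
#4 0x79→b30/s2 VC-HIT; vc=[10]
#5 0x7a→b30/s2 L1-HIT; vc=[10]
#6 0x78→b30/s2 L1-HIT; vc=[10]
#7 0x3a→b14/s2 MISS; vc=[10,30]
#8 0x78→b30/s2 VC-HIT; vc=[10,14]

SEQ = [MISS, L1-HIT, MISS, MISS, VC-HIT, L1-HIT, L1-HIT, MISS, VC-HIT]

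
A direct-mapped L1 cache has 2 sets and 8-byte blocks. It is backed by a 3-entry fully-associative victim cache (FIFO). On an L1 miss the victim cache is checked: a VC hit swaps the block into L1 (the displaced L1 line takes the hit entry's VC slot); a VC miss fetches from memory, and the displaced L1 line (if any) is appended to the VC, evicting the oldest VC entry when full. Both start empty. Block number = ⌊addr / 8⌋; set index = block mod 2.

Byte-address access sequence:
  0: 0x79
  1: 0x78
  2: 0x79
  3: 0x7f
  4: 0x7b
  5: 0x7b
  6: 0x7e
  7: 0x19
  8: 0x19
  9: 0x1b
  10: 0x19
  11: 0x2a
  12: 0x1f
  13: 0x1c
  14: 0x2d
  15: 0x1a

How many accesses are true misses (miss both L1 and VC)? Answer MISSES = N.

MISSES = 3

#0 0x79→b15/s1 MISS; vc=[]
#1 0x78→b15/s1 L1-HIT; vc=[]
#2 0x79→b15/s1 L1-HIT; vc=[]
#3 0x7f→b15/s1 L1-HIT; vc=[]
#4 0x7b→b15/s1 L1-HIT; vc=[]
#5 0x7b→b15/s1 L1-HIT; vc=[]
#6 0x7e→b15/s1 L1-HIT; vc=[]
#7 0x19→b3/s1 MISS; vc=[15]
#8 0x19→b3/s1 L1-HIT; vc=[15]
#9 0x1b→b3/s1 L1-HIT; vc=[15]
#10 0x19→b3/s1 L1-HIT; vc=[15]
#11 0x2a→b5/s1 MISS; vc=[15,3]
#12 0x1f→b3/s1 VC-HIT; vc=[15,5]
#13 0x1c→b3/s1 L1-HIT; vc=[15,5]
#14 0x2d→b5/s1 VC-HIT; vc=[15,3]
#15 0x1a→b3/s1 VC-HIT; vc=[15,5]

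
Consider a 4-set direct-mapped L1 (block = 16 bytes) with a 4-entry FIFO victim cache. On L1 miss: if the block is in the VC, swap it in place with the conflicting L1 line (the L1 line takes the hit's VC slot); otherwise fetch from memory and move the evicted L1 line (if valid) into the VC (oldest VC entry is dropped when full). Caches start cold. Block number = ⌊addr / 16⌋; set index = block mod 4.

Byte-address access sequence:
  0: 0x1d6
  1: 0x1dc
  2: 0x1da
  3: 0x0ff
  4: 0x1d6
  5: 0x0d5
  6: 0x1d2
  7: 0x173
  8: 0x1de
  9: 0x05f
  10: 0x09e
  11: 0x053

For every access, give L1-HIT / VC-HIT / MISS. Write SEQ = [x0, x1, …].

  [0] addr=0x1d6 blk=29 s=1: MISS | VC []
  [1] addr=0x1dc blk=29 s=1: L1-HIT | VC []
  [2] addr=0x1da blk=29 s=1: L1-HIT | VC []
  [3] addr=0xff blk=15 s=3: MISS | VC []
  [4] addr=0x1d6 blk=29 s=1: L1-HIT | VC []
  [5] addr=0xd5 blk=13 s=1: MISS | VC [29]
  [6] addr=0x1d2 blk=29 s=1: VC-HIT | VC [13]
  [7] addr=0x173 blk=23 s=3: MISS | VC [13, 15]
  [8] addr=0x1de blk=29 s=1: L1-HIT | VC [13, 15]
  [9] addr=0x5f blk=5 s=1: MISS | VC [13, 15, 29]
  [10] addr=0x9e blk=9 s=1: MISS | VC [13, 15, 29, 5]
  [11] addr=0x53 blk=5 s=1: VC-HIT | VC [13, 15, 29, 9]

SEQ = [MISS, L1-HIT, L1-HIT, MISS, L1-HIT, MISS, VC-HIT, MISS, L1-HIT, MISS, MISS, VC-HIT]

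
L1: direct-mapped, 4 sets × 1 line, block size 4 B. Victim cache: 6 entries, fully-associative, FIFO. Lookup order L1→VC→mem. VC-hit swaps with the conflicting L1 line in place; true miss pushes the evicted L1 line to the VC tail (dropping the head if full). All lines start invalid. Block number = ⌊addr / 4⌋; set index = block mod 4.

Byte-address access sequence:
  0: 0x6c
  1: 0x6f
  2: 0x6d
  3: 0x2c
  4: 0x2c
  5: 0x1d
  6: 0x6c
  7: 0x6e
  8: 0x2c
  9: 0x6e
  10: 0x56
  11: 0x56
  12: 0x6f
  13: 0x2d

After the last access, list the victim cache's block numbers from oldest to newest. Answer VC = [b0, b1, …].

VC = [7, 27]

0: 0x6c (blk 27, set 3) → MISS  vc=[]
1: 0x6f (blk 27, set 3) → L1-HIT  vc=[]
2: 0x6d (blk 27, set 3) → L1-HIT  vc=[]
3: 0x2c (blk 11, set 3) → MISS  vc=[27]
4: 0x2c (blk 11, set 3) → L1-HIT  vc=[27]
5: 0x1d (blk 7, set 3) → MISS  vc=[27, 11]
6: 0x6c (blk 27, set 3) → VC-HIT  vc=[7, 11]
7: 0x6e (blk 27, set 3) → L1-HIT  vc=[7, 11]
8: 0x2c (blk 11, set 3) → VC-HIT  vc=[7, 27]
9: 0x6e (blk 27, set 3) → VC-HIT  vc=[7, 11]
10: 0x56 (blk 21, set 1) → MISS  vc=[7, 11]
11: 0x56 (blk 21, set 1) → L1-HIT  vc=[7, 11]
12: 0x6f (blk 27, set 3) → L1-HIT  vc=[7, 11]
13: 0x2d (blk 11, set 3) → VC-HIT  vc=[7, 27]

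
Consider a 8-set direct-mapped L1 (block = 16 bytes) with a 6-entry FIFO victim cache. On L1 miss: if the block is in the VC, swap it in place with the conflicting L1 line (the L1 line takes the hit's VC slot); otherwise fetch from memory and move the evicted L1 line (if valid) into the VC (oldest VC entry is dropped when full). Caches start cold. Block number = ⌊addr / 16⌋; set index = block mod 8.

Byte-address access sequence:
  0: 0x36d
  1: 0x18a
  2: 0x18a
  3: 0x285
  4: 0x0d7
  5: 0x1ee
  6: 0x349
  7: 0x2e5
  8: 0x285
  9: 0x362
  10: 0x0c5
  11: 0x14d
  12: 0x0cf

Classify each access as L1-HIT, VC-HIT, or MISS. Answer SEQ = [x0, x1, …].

SEQ = [MISS, MISS, L1-HIT, MISS, MISS, MISS, MISS, MISS, L1-HIT, VC-HIT, MISS, MISS, VC-HIT]

  [0] addr=0x36d blk=54 s=6: MISS | VC []
  [1] addr=0x18a blk=24 s=0: MISS | VC []
  [2] addr=0x18a blk=24 s=0: L1-HIT | VC []
  [3] addr=0x285 blk=40 s=0: MISS | VC [24]
  [4] addr=0xd7 blk=13 s=5: MISS | VC [24]
  [5] addr=0x1ee blk=30 s=6: MISS | VC [24, 54]
  [6] addr=0x349 blk=52 s=4: MISS | VC [24, 54]
  [7] addr=0x2e5 blk=46 s=6: MISS | VC [24, 54, 30]
  [8] addr=0x285 blk=40 s=0: L1-HIT | VC [24, 54, 30]
  [9] addr=0x362 blk=54 s=6: VC-HIT | VC [24, 46, 30]
  [10] addr=0xc5 blk=12 s=4: MISS | VC [24, 46, 30, 52]
  [11] addr=0x14d blk=20 s=4: MISS | VC [24, 46, 30, 52, 12]
  [12] addr=0xcf blk=12 s=4: VC-HIT | VC [24, 46, 30, 52, 20]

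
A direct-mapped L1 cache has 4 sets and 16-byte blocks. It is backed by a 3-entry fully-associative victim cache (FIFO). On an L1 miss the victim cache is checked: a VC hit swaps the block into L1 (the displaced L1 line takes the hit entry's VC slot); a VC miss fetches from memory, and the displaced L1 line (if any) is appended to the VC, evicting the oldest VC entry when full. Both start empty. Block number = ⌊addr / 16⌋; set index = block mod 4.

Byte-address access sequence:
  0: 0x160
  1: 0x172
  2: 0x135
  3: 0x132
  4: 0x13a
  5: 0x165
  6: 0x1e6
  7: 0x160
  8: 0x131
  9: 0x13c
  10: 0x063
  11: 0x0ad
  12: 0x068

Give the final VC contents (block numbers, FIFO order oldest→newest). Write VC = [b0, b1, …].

VC = [30, 22, 10]

  [0] addr=0x160 blk=22 s=2: MISS | VC []
  [1] addr=0x172 blk=23 s=3: MISS | VC []
  [2] addr=0x135 blk=19 s=3: MISS | VC [23]
  [3] addr=0x132 blk=19 s=3: L1-HIT | VC [23]
  [4] addr=0x13a blk=19 s=3: L1-HIT | VC [23]
  [5] addr=0x165 blk=22 s=2: L1-HIT | VC [23]
  [6] addr=0x1e6 blk=30 s=2: MISS | VC [23, 22]
  [7] addr=0x160 blk=22 s=2: VC-HIT | VC [23, 30]
  [8] addr=0x131 blk=19 s=3: L1-HIT | VC [23, 30]
  [9] addr=0x13c blk=19 s=3: L1-HIT | VC [23, 30]
  [10] addr=0x63 blk=6 s=2: MISS | VC [23, 30, 22]
  [11] addr=0xad blk=10 s=2: MISS | VC [30, 22, 6]
  [12] addr=0x68 blk=6 s=2: VC-HIT | VC [30, 22, 10]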